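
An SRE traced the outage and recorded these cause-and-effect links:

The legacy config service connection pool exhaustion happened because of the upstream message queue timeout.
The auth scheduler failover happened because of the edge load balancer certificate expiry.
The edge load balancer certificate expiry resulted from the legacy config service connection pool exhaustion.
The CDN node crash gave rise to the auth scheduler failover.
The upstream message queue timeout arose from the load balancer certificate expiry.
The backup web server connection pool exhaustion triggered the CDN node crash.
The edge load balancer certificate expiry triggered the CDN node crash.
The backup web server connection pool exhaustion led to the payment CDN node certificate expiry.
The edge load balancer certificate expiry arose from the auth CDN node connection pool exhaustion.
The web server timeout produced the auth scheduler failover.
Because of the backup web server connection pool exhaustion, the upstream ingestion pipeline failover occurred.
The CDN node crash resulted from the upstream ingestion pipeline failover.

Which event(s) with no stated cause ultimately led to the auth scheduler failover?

Tracing upstream from the auth scheduler failover: the auth scheduler failover ← the CDN node crash ← the backup web server connection pool exhaustion.
A separate upstream branch: the auth scheduler failover ← the edge load balancer certificate expiry ← the legacy config service connection pool exhaustion ← the upstream message queue timeout ← the load balancer certificate expiry.
A separate upstream branch: the auth scheduler failover ← the web server timeout.
A separate upstream branch: the auth scheduler failover ← the edge load balancer certificate expiry ← the auth CDN node connection pool exhaustion.
Each of those chain origins has no stated cause.

the auth CDN node connection pool exhaustion, the backup web server connection pool exhaustion, the load balancer certificate expiry, the web server timeout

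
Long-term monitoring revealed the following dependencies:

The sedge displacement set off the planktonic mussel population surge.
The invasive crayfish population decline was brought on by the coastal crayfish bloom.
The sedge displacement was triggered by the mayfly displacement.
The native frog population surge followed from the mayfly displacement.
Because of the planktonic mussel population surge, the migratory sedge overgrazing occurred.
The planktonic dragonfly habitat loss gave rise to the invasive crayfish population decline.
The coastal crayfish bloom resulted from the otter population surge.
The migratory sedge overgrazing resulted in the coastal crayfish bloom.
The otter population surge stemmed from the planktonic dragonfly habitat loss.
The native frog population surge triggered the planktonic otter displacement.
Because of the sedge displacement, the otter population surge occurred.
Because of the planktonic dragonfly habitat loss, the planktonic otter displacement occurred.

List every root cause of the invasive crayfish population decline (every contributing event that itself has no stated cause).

the mayfly displacement, the planktonic dragonfly habitat loss

Tracing upstream from the invasive crayfish population decline: the invasive crayfish population decline ← the coastal crayfish bloom ← the otter population surge ← the sedge displacement ← the mayfly displacement.
A separate upstream branch: the invasive crayfish population decline ← the planktonic dragonfly habitat loss.
Each of those chain origins has no stated cause.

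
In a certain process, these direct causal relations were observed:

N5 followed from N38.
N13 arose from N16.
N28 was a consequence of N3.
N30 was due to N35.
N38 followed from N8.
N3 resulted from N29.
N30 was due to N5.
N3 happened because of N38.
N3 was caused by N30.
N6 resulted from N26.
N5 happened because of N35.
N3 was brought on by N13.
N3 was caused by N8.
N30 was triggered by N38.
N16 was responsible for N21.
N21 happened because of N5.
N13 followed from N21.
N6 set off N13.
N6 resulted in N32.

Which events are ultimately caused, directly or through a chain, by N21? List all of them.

Direct effects: N13.
2 steps out: N3.
3 steps out: N28.
Not reachable from it: N26, N6, N32, N16, N29, N35, N8, N38, N5, N30.

N13, N28, N3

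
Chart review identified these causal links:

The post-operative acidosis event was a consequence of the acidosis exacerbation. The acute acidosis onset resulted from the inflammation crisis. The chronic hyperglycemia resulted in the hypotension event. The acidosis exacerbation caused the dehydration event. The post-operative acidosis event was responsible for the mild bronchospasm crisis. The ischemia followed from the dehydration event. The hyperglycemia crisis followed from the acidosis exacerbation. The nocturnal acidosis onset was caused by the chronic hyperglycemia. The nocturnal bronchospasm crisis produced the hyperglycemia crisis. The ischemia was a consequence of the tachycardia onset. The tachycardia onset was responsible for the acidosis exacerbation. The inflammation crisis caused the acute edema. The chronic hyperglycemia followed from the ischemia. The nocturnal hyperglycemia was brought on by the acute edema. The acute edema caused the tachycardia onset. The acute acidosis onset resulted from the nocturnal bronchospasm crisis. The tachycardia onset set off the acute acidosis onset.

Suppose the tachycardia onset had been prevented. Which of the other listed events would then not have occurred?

the acidosis exacerbation, the chronic hyperglycemia, the dehydration event, the hypotension event, the ischemia, the mild bronchospasm crisis, the nocturnal acidosis onset, the post-operative acidosis event

Downstream of the tachycardia onset: the acidosis exacerbation, the hyperglycemia crisis, the acute acidosis onset, the dehydration event, the post-operative acidosis event, the ischemia, the chronic hyperglycemia, the nocturnal acidosis onset, the mild bronchospasm crisis, the hypotension event.
Of those, still caused via another path: the hyperglycemia crisis, the acute acidosis onset.
The remainder have no surviving cause.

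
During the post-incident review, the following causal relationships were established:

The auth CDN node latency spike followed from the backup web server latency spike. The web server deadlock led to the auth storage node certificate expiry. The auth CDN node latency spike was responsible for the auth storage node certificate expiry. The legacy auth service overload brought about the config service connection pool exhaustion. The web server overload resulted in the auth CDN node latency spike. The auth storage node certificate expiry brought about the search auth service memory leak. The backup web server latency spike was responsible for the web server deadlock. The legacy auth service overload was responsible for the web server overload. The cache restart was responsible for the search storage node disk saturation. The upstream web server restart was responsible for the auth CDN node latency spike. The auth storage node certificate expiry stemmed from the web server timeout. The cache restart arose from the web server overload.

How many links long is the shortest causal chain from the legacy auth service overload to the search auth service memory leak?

Shortest chain: the legacy auth service overload → the web server overload → the auth CDN node latency spike → the auth storage node certificate expiry → the search auth service memory leak.

4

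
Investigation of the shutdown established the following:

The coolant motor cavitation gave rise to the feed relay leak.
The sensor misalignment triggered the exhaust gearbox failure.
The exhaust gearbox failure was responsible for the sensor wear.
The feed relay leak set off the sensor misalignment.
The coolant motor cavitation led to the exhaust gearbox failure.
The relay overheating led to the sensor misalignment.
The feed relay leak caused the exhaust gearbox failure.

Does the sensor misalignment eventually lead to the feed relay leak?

No

The sensor misalignment leads to the exhaust gearbox failure, the sensor wear; the feed relay leak is not among them.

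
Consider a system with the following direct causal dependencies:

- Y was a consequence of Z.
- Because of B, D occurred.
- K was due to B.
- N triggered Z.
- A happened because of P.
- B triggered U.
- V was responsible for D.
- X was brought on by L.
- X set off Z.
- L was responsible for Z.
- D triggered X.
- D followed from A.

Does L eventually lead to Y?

There is a causal chain: L → Z → Y.

Yes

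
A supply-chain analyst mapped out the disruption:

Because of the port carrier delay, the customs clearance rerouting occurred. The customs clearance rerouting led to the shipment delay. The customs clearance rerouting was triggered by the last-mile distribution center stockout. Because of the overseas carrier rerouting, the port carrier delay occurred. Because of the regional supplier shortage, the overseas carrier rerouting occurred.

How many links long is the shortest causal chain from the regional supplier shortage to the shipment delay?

4

Shortest chain: the regional supplier shortage → the overseas carrier rerouting → the port carrier delay → the customs clearance rerouting → the shipment delay.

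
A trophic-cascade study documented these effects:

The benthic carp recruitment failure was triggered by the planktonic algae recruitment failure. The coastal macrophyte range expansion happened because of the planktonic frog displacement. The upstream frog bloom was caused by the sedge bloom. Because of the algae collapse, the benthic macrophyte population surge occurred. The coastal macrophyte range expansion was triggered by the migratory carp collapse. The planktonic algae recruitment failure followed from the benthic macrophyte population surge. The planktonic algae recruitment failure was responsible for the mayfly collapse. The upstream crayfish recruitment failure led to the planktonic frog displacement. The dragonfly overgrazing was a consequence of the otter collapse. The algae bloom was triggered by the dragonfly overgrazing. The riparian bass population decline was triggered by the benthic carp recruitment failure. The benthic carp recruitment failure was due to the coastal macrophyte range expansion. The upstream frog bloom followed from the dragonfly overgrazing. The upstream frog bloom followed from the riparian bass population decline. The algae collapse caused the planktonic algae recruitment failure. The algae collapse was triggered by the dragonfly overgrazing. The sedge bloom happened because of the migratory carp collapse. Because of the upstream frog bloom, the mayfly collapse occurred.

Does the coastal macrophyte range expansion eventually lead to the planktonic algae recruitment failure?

The coastal macrophyte range expansion leads to the benthic carp recruitment failure, the riparian bass population decline, the upstream frog bloom, the mayfly collapse; the planktonic algae recruitment failure is not among them.

No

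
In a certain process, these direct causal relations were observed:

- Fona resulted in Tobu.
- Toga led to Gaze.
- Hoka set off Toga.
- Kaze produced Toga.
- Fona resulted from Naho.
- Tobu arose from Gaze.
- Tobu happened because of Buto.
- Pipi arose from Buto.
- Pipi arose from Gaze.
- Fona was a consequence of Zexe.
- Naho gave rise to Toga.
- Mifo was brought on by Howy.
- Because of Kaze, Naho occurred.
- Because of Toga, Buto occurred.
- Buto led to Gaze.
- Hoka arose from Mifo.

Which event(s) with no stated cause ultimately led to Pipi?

Tracing upstream from Pipi: Pipi ← Buto ← Toga ← Kaze.
A separate upstream branch: Pipi ← Buto ← Toga ← Hoka ← Mifo ← Howy.
Each of those chain origins has no stated cause.

Howy, Kaze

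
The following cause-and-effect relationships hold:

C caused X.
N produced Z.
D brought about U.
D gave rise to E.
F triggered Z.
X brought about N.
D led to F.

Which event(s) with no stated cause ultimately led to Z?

C, D

Tracing upstream from Z: Z ← F ← D.
A separate upstream branch: Z ← N ← X ← C.
Each of those chain origins has no stated cause.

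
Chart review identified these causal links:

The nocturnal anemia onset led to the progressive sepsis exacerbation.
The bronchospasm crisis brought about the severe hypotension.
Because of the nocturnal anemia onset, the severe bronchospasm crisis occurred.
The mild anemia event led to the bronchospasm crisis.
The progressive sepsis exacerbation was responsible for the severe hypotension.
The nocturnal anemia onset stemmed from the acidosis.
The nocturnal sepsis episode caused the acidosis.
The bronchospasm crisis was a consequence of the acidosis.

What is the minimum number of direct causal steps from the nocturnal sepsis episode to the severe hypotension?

3

Shortest chain: the nocturnal sepsis episode → the acidosis → the bronchospasm crisis → the severe hypotension.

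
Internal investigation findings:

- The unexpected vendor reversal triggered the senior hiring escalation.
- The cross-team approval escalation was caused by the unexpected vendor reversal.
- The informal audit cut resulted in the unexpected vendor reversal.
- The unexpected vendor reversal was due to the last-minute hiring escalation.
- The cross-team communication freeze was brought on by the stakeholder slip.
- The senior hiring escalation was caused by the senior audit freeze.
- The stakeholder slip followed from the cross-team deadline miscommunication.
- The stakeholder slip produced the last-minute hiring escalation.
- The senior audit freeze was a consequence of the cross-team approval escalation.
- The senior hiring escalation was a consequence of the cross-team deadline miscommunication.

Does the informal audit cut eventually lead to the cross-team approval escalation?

There is a causal chain: the informal audit cut → the unexpected vendor reversal → the cross-team approval escalation.

Yes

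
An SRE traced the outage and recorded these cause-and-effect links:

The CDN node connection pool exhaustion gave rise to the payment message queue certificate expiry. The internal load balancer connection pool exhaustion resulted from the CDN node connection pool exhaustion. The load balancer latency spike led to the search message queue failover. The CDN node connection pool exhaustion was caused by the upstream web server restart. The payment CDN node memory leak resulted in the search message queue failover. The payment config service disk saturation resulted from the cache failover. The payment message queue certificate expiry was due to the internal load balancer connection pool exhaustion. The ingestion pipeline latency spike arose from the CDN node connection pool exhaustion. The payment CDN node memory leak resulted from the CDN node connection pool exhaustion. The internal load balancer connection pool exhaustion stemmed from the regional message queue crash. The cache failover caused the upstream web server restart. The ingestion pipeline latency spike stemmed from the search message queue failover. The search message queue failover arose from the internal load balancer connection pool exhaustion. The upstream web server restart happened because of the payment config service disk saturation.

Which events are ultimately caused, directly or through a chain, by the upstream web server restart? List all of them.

the CDN node connection pool exhaustion, the ingestion pipeline latency spike, the internal load balancer connection pool exhaustion, the payment CDN node memory leak, the payment message queue certificate expiry, the search message queue failover

Direct effects: the CDN node connection pool exhaustion.
2 steps out: the internal load balancer connection pool exhaustion, the payment CDN node memory leak, the ingestion pipeline latency spike, the payment message queue certificate expiry.
3 steps out: the search message queue failover.
Not reachable from it: the regional message queue crash, the cache failover, the payment config service disk saturation, the load balancer latency spike.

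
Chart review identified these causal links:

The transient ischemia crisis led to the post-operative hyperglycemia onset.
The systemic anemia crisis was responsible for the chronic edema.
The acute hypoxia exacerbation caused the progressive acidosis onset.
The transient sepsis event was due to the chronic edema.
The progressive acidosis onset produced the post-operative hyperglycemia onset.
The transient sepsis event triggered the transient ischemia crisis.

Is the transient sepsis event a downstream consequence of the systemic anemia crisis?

There is a causal chain: the systemic anemia crisis → the chronic edema → the transient sepsis event.

Yes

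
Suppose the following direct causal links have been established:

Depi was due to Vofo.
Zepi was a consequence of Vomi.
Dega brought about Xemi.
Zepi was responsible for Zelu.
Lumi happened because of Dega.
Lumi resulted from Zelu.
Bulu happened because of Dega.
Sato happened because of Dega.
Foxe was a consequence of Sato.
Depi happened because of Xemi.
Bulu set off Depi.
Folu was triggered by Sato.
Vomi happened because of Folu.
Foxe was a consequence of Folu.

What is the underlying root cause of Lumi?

Tracing upstream from Lumi: Lumi ← Dega.
Dega has no stated cause, so it is the root.

Dega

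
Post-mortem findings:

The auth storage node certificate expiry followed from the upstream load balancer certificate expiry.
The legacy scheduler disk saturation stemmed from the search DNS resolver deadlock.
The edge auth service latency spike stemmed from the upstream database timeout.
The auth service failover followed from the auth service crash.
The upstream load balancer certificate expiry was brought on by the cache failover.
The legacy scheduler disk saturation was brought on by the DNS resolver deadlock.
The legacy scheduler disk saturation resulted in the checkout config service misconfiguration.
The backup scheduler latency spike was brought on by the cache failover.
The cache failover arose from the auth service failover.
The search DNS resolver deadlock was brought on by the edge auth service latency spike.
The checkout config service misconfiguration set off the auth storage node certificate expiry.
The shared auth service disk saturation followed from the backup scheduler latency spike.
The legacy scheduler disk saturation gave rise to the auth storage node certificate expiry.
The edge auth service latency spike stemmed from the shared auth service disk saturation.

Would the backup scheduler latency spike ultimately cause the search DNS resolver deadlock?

There is a causal chain: the backup scheduler latency spike → the shared auth service disk saturation → the edge auth service latency spike → the search DNS resolver deadlock.

Yes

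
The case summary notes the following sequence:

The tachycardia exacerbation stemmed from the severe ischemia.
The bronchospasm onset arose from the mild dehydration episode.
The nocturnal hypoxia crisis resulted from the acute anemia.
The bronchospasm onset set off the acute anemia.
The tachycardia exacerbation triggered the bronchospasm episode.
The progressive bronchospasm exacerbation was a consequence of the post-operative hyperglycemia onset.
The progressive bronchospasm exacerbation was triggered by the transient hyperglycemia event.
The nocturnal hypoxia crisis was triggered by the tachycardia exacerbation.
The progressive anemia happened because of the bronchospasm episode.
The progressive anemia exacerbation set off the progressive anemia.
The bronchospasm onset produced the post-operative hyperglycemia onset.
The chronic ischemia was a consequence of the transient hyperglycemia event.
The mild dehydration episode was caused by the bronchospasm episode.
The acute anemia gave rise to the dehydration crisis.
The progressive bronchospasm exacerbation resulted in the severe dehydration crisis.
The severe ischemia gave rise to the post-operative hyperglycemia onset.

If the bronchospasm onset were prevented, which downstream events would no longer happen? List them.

the acute anemia, the dehydration crisis

Downstream of the bronchospasm onset: the acute anemia, the post-operative hyperglycemia onset, the dehydration crisis, the nocturnal hypoxia crisis, the progressive bronchospasm exacerbation, the severe dehydration crisis.
Of those, still caused via another path: the post-operative hyperglycemia onset, the nocturnal hypoxia crisis, the progressive bronchospasm exacerbation, the severe dehydration crisis.
The remainder have no surviving cause.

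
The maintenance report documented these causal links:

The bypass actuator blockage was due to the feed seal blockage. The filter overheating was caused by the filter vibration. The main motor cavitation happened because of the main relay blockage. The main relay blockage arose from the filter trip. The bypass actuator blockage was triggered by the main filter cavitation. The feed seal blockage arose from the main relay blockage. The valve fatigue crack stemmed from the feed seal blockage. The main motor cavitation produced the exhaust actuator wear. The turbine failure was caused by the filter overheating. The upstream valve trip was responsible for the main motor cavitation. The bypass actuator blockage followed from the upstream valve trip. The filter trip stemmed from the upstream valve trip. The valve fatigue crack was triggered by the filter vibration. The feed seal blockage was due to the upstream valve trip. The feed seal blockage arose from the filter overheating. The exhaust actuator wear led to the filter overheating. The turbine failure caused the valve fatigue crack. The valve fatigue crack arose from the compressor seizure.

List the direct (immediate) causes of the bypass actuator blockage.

Upstream contributors include the filter trip, the main relay blockage, the main motor cavitation, the exhaust actuator wear, the filter vibration, the filter overheating, but only the feed seal blockage, the main filter cavitation, the upstream valve trip feed directly into the bypass actuator blockage.

the feed seal blockage, the main filter cavitation, the upstream valve trip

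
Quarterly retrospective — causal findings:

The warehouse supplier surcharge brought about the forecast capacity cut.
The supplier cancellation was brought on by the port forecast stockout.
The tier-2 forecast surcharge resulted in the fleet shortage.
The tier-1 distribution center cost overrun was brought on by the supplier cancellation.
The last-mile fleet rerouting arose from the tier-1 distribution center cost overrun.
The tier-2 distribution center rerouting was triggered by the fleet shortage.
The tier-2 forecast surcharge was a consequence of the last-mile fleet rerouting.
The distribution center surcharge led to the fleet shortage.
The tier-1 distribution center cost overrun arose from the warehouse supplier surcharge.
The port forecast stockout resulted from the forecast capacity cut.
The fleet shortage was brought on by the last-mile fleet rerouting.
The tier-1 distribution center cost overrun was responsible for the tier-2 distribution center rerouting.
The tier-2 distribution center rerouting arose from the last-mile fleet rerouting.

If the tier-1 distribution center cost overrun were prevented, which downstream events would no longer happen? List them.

Downstream of the tier-1 distribution center cost overrun: the last-mile fleet rerouting, the tier-2 forecast surcharge, the fleet shortage, the tier-2 distribution center rerouting.
Of those, still caused via another path: the fleet shortage, the tier-2 distribution center rerouting.
The remainder have no surviving cause.

the last-mile fleet rerouting, the tier-2 forecast surcharge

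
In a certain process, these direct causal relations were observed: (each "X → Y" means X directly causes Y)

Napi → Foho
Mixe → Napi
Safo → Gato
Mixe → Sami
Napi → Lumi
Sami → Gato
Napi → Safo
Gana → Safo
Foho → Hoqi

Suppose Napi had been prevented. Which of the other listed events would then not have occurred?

Downstream of Napi: Foho, Lumi, Safo, Hoqi, Gato.
Of those, still caused via another path: Safo, Gato.
The remainder have no surviving cause.

Foho, Hoqi, Lumi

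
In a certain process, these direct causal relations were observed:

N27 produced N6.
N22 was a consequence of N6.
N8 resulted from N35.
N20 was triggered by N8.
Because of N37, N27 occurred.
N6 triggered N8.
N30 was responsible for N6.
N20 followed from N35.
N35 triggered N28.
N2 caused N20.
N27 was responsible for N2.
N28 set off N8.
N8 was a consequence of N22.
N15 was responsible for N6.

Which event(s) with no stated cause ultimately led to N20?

N15, N30, N35, N37

Tracing upstream from N20: N20 ← N2 ← N27 ← N37.
A separate upstream branch: N20 ← N35.
A separate upstream branch: N20 ← N8 ← N6 ← N15.
A separate upstream branch: N20 ← N8 ← N6 ← N30.
Each of those chain origins has no stated cause.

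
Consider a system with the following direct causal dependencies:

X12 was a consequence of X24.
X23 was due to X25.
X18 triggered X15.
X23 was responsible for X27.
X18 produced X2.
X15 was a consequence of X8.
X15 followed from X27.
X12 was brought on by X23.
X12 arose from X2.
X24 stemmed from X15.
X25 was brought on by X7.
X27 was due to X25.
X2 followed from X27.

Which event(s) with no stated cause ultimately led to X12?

Tracing upstream from X12: X12 ← X23 ← X25 ← X7.
A separate upstream branch: X12 ← X24 ← X15 ← X8.
A separate upstream branch: X12 ← X2 ← X18.
Each of those chain origins has no stated cause.

X18, X7, X8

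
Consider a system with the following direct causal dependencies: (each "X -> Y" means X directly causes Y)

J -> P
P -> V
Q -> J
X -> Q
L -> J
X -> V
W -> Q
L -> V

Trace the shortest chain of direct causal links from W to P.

W → Q
Q → J
J → P
Length: 3 steps.

W → Q → J → P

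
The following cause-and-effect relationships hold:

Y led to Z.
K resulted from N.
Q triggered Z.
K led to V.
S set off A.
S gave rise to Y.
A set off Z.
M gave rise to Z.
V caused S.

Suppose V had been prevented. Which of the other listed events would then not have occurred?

Downstream of V: S, A, Y, Z.
Of those, still caused via another path: Z.
The remainder have no surviving cause.

A, S, Y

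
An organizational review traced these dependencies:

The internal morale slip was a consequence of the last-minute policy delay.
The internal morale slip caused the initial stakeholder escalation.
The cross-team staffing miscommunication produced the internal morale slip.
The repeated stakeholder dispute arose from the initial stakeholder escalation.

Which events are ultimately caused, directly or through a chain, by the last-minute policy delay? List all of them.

Direct effects: the internal morale slip.
2 steps out: the initial stakeholder escalation.
3 steps out: the repeated stakeholder dispute.
Not reachable from it: the cross-team staffing miscommunication.

the initial stakeholder escalation, the internal morale slip, the repeated stakeholder dispute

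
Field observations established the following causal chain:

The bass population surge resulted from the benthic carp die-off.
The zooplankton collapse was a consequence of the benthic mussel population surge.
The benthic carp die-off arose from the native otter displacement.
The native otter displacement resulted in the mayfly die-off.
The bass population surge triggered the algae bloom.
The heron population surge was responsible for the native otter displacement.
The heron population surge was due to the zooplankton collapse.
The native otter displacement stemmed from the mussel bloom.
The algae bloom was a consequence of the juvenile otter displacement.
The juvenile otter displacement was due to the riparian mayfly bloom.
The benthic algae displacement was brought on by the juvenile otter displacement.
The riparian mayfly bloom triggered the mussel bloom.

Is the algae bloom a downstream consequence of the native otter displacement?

There is a causal chain: the native otter displacement → the benthic carp die-off → the bass population surge → the algae bloom.

Yes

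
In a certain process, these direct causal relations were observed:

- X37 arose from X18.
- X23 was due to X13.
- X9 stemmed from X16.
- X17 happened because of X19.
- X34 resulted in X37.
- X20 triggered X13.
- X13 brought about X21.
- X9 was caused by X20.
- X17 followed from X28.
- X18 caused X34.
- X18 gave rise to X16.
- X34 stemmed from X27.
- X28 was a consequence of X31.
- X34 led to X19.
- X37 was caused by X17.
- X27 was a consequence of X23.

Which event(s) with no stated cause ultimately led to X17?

X18, X20, X31

Tracing upstream from X17: X17 ← X19 ← X34 ← X27 ← X23 ← X13 ← X20.
A separate upstream branch: X17 ← X19 ← X34 ← X18.
A separate upstream branch: X17 ← X28 ← X31.
Each of those chain origins has no stated cause.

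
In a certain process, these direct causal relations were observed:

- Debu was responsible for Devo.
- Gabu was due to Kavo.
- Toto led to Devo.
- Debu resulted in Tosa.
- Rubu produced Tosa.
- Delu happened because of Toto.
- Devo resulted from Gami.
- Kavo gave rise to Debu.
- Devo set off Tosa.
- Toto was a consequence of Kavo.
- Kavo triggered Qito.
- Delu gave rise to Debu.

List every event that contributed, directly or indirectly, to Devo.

Immediate causes of Devo: Toto, Debu, Gami.
Further upstream: Kavo, Delu.

Debu, Delu, Gami, Kavo, Toto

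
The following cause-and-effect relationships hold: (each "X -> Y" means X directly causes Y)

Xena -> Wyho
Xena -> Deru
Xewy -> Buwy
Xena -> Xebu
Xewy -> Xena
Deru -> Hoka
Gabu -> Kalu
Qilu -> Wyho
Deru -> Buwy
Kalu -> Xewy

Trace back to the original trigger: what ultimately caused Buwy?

Tracing upstream from Buwy: Buwy ← Xewy ← Kalu ← Gabu.
Gabu has no stated cause, so it is the root.

Gabu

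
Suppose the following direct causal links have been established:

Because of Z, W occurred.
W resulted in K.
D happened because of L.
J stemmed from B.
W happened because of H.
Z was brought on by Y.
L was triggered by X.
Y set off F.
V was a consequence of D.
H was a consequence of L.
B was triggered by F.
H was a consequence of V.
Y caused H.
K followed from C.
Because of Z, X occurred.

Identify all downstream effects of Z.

Direct effects: X, W.
2 steps out: L, K.
3 steps out: D, H.
4 steps out: V.
Not reachable from it: Y, F, B, C, J.

D, H, K, L, V, W, X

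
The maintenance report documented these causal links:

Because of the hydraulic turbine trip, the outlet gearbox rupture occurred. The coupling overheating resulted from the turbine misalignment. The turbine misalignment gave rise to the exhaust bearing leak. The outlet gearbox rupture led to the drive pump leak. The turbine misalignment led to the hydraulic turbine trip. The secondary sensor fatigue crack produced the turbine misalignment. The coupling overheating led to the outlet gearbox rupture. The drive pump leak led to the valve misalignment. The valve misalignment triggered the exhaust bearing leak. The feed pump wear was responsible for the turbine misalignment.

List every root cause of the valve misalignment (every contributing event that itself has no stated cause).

the feed pump wear, the secondary sensor fatigue crack

Tracing upstream from the valve misalignment: the valve misalignment ← the drive pump leak ← the outlet gearbox rupture ← the hydraulic turbine trip ← the turbine misalignment ← the feed pump wear.
A separate upstream branch: the valve misalignment ← the drive pump leak ← the outlet gearbox rupture ← the hydraulic turbine trip ← the turbine misalignment ← the secondary sensor fatigue crack.
Each of those chain origins has no stated cause.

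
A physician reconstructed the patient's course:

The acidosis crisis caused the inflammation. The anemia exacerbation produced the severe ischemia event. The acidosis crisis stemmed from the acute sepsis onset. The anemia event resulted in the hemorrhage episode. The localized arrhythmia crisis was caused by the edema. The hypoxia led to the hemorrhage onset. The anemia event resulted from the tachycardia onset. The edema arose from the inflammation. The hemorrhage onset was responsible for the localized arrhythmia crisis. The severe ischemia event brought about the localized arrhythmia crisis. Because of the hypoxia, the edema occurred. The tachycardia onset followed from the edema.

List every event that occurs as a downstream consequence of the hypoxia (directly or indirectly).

Direct effects: the hemorrhage onset, the edema.
2 steps out: the tachycardia onset, the localized arrhythmia crisis.
3 steps out: the anemia event.
4 steps out: the hemorrhage episode.
Not reachable from it: the acute sepsis onset, the anemia exacerbation, the acidosis crisis, the inflammation, the severe ischemia event.

the anemia event, the edema, the hemorrhage episode, the hemorrhage onset, the localized arrhythmia crisis, the tachycardia onset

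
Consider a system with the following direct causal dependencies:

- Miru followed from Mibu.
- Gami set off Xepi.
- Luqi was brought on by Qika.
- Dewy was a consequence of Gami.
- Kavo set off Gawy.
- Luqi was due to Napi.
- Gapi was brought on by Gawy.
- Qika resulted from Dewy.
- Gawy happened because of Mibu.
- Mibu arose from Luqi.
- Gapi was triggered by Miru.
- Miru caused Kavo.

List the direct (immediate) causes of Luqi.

Upstream contributors include Gami, Dewy, but only Napi, Qika feed directly into Luqi.

Napi, Qika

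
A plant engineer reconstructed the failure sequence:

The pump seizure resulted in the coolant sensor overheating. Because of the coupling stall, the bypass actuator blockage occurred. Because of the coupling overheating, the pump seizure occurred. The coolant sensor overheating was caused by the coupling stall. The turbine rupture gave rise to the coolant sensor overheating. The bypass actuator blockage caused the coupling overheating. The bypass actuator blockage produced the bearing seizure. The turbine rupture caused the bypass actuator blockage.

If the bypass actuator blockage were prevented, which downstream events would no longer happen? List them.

the bearing seizure, the coupling overheating, the pump seizure

Downstream of the bypass actuator blockage: the coupling overheating, the bearing seizure, the pump seizure, the coolant sensor overheating.
Of those, still caused via another path: the coolant sensor overheating.
The remainder have no surviving cause.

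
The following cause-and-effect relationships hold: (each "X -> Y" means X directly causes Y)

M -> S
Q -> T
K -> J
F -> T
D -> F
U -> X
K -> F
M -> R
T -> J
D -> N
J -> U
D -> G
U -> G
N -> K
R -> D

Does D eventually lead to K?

Yes

There is a causal chain: D → N → K.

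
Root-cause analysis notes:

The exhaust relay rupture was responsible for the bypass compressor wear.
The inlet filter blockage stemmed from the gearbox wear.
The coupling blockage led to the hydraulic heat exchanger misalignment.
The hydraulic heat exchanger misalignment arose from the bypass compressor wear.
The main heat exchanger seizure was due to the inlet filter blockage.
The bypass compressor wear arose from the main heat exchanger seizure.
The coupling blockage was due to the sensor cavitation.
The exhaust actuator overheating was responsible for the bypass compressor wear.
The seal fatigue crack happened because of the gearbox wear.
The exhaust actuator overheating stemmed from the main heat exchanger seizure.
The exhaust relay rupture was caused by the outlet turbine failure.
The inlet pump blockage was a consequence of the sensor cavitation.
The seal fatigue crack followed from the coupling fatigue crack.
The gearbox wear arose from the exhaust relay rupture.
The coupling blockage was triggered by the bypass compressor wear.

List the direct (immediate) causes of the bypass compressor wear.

the exhaust actuator overheating, the exhaust relay rupture, the main heat exchanger seizure

Upstream contributors include the outlet turbine failure, the gearbox wear, the inlet filter blockage, but only the exhaust actuator overheating, the exhaust relay rupture, the main heat exchanger seizure feed directly into the bypass compressor wear.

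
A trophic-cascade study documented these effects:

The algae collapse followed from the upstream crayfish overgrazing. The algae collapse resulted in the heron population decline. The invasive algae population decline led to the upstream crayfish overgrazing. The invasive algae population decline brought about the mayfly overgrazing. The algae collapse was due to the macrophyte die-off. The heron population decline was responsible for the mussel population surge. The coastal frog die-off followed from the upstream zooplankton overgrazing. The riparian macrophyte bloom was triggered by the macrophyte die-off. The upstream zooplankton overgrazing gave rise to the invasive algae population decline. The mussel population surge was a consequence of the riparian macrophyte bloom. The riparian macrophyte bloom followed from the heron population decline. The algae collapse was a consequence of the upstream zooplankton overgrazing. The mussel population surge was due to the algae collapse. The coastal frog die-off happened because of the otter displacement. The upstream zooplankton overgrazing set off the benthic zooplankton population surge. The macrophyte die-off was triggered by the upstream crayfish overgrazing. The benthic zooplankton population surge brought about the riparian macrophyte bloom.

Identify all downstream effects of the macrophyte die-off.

the algae collapse, the heron population decline, the mussel population surge, the riparian macrophyte bloom

Direct effects: the algae collapse, the riparian macrophyte bloom.
2 steps out: the heron population decline, the mussel population surge.
Not reachable from it: the upstream zooplankton overgrazing, the invasive algae population decline, the coastal frog die-off, the upstream crayfish overgrazing, the benthic zooplankton population surge, the mayfly overgrazing, the otter displacement.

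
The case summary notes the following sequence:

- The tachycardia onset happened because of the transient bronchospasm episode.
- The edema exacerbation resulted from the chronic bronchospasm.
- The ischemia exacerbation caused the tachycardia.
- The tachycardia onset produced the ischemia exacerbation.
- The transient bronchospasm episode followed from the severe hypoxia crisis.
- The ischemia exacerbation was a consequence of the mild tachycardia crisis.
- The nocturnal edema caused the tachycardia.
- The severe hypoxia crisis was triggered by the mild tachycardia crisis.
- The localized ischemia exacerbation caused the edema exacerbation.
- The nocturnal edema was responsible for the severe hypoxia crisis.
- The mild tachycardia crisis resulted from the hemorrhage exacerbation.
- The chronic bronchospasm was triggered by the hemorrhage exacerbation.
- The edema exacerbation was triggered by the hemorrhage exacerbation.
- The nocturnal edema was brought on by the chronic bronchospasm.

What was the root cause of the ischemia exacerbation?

Tracing upstream from the ischemia exacerbation: the ischemia exacerbation ← the mild tachycardia crisis ← the hemorrhage exacerbation.
The hemorrhage exacerbation has no stated cause, so it is the root.

the hemorrhage exacerbation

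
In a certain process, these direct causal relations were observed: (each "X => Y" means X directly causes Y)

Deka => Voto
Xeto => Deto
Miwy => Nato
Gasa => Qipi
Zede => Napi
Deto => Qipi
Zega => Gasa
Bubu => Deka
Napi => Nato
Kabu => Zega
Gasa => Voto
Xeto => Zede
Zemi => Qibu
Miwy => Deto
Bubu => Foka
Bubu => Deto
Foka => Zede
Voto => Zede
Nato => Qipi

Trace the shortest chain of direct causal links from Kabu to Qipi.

Kabu → Zega
Zega → Gasa
Gasa → Qipi
Length: 3 steps.

Kabu → Zega → Gasa → Qipi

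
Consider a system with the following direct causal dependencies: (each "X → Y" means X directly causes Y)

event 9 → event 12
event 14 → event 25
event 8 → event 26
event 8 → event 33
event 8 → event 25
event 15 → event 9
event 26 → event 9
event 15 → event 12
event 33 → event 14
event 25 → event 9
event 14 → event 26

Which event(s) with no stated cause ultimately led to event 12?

Tracing upstream from event 12: event 12 ← event 9 ← event 25 ← event 8.
A separate upstream branch: event 12 ← event 15.
Each of those chain origins has no stated cause.

event 15, event 8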